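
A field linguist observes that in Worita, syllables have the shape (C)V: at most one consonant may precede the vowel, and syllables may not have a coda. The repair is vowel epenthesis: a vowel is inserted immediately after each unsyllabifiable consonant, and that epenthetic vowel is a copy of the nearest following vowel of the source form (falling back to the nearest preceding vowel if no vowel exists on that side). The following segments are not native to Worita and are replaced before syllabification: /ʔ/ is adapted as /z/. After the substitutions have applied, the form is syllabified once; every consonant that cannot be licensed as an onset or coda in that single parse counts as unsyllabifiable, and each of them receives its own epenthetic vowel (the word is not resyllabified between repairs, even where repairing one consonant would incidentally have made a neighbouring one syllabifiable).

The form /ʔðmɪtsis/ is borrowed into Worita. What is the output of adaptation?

zɪðɪmɪtisisi

Substitution: /ʔ/ → /z/, giving /zðmɪtsis/.
The consonants /z/, /ð/, /t/, /s/ cannot be parsed into a legal (C)V syllable (no codas are permitted; onsets are limited to one consonant).
Each unlicensed consonant becomes the onset of a new syllable: /z/ → /zɪ/, /ð/ → /ðɪ/, /t/ → /ti/, /s/ → /si/.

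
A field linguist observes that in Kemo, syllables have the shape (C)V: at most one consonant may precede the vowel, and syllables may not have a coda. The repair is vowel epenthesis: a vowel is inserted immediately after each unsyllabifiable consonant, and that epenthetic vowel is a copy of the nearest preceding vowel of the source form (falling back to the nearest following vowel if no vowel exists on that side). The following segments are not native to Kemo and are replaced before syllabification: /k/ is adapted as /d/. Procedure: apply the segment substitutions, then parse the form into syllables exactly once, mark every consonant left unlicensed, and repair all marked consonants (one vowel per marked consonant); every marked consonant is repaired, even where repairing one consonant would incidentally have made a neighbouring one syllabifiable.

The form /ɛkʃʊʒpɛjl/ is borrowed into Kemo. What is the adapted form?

Substitution: /k/ → /d/, giving /ɛdʃʊʒpɛjl/.
The consonants /d/, /ʒ/, /j/, /l/ cannot be parsed into a legal (C)V syllable (no codas are permitted; onsets are limited to one consonant).
Each unlicensed consonant becomes the onset of a new syllable: /d/ → /dɛ/, /ʒ/ → /ʒʊ/, /j/ → /jɛ/, /l/ → /lɛ/.

ɛdɛʃʊʒʊpɛjɛlɛ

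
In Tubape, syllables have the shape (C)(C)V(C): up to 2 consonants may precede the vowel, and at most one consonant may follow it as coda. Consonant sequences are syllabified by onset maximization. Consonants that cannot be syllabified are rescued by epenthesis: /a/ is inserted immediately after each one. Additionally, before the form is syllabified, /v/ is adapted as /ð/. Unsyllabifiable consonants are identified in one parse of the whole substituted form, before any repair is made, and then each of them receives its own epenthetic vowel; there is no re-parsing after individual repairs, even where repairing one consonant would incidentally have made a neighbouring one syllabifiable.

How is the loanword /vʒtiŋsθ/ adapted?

Substitution: /v/ → /ð/, giving /ðʒtiŋsθ/.
Under (C)(C)V(C), the unsyllabifiable consonants are /ð/, /s/, /θ/ (at most one coda consonant is licensed; onsets may contain at most 2 consonants).
Each unlicensed consonant becomes the onset of a new syllable: /ð/ → /ða/, /s/ → /sa/, /θ/ → /θa/.

ðaʒtiŋsaθa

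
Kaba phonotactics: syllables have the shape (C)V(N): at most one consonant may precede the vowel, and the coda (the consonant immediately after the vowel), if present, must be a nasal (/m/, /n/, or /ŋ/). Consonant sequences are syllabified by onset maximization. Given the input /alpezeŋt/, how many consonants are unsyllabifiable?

Under (C)V(N), the unsyllabifiable consonants are /l/, /t/ (only a nasal (/m/, /n/, or /ŋ/) is licensed in coda position; onsets are limited to one consonant).

2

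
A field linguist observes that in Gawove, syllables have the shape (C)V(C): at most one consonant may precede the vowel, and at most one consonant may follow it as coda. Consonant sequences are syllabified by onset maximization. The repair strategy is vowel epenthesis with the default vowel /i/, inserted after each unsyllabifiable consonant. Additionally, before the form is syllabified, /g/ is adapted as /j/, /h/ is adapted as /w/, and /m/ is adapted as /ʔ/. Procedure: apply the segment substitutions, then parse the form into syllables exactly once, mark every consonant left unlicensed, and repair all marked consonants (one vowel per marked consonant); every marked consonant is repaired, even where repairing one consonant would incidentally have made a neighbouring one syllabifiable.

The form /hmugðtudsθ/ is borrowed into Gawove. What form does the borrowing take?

wiʔujðitudsiθi

Substitution: /h/ → /w/, /m/ → /ʔ/, /g/ → /j/, giving /wʔujðtudsθ/.
Syllabifying with onset maximization leaves /w/, /ð/, /s/, /θ/ stranded (at most one coda consonant is licensed; onsets are limited to one consonant).
Epenthesis after each stranded consonant: /w/ → /wi/, /ð/ → /ði/, /s/ → /si/, /θ/ → /θi/.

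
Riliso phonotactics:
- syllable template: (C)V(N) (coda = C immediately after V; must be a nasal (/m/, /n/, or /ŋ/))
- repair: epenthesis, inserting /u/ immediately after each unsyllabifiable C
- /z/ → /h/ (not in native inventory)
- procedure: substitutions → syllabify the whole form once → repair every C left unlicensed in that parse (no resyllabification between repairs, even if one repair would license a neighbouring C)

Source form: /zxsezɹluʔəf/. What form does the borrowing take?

huxusehuɹuluʔəfu

Substitution: /z/ → /h/, giving /hxsehɹluʔəf/.
The consonants /h/, /x/, /h/, /ɹ/, /f/ cannot be parsed into a legal (C)V(N) syllable (only a nasal (/m/, /n/, or /ŋ/) is licensed in coda position; onsets are limited to one consonant).
Epenthesis after each stranded consonant: /h/ → /hu/, /x/ → /xu/, /h/ → /hu/, /ɹ/ → /ɹu/, /f/ → /fu/.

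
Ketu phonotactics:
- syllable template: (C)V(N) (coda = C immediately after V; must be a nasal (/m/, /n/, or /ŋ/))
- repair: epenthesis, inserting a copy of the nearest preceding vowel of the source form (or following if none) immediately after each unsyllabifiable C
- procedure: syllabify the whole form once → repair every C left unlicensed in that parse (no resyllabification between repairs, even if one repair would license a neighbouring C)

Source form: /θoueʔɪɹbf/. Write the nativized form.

θoueʔɪɹɪbɪfɪ

Under (C)V(N), the unsyllabifiable consonants are /ɹ/, /b/, /f/ (only a nasal (/m/, /n/, or /ŋ/) is licensed in coda position; onsets are limited to one consonant).
Inserting the epenthetic vowel yields /ɹ/ → /ɹɪ/, /b/ → /bɪ/, /f/ → /fɪ/.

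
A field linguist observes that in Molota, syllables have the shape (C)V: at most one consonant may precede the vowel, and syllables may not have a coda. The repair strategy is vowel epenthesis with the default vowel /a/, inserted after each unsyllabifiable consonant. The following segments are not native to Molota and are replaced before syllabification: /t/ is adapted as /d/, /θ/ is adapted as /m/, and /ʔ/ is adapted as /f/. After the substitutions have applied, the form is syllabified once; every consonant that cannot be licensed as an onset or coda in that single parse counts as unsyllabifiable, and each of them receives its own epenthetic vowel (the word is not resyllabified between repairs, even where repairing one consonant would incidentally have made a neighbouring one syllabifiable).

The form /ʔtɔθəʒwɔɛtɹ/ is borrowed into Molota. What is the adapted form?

fadɔməʒawɔɛdaɹa

Substitution: /ʔ/ → /f/, /t/ → /d/, /θ/ → /m/, giving /fdɔməʒwɔɛdɹ/.
Under (C)V, the unsyllabifiable consonants are /f/, /ʒ/, /d/, /ɹ/ (no codas are permitted; onsets are limited to one consonant).
Inserting the epenthetic vowel yields /f/ → /fa/, /ʒ/ → /ʒa/, /d/ → /da/, /ɹ/ → /ɹa/.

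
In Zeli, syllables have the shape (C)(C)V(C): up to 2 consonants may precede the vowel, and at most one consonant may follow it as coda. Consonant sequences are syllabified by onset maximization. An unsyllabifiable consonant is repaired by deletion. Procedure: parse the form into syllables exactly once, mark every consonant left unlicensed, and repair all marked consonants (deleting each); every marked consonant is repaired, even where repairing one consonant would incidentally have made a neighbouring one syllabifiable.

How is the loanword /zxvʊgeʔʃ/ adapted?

xvʊgeʔ

Under (C)(C)V(C), the unsyllabifiable consonants are /z/, /ʃ/ (at most one coda consonant is licensed; onsets may contain at most 2 consonants).
Deleting the stranded consonants removes /z/, /ʃ/.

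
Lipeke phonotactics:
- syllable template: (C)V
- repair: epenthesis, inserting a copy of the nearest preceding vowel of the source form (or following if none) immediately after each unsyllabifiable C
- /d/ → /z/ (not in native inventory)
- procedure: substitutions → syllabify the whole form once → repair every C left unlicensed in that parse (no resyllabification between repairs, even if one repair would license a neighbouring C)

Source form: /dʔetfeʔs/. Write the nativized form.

zeʔetefeʔese

Substitution: /d/ → /z/, giving /zʔetfeʔs/.
Syllabifying with onset maximization leaves /z/, /t/, /ʔ/, /s/ stranded (no codas are permitted; onsets are limited to one consonant).
Epenthesis after each stranded consonant: /z/ → /ze/, /t/ → /te/, /ʔ/ → /ʔe/, /s/ → /se/.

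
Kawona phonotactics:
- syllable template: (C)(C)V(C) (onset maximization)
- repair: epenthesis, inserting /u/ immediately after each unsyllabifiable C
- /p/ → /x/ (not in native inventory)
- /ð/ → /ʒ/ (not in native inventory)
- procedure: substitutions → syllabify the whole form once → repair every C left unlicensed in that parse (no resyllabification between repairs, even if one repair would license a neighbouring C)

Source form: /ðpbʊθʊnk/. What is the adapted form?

Substitution: /ð/ → /ʒ/, /p/ → /x/, giving /ʒxbʊθʊnk/.
The consonants /ʒ/, /k/ cannot be parsed into a legal (C)(C)V(C) syllable (at most one coda consonant is licensed; onsets may contain at most 2 consonants).
Epenthesis after each stranded consonant: /ʒ/ → /ʒu/, /k/ → /ku/.

ʒuxbʊθʊnku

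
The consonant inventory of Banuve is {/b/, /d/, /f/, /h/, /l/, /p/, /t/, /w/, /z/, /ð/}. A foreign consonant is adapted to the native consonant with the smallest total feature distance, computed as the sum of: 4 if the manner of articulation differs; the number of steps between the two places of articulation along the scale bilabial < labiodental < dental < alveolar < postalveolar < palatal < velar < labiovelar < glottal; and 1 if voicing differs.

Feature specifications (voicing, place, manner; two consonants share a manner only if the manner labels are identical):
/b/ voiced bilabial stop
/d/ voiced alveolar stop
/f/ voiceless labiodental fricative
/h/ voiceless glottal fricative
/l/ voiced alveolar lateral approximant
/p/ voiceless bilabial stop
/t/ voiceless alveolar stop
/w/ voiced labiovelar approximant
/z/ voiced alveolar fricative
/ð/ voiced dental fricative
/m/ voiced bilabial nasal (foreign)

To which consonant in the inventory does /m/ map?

b

/b/ is closest: manner differs (nasal→stop, +4), place distance 0 (bilabial→bilabial), same voicing; total 4. Next closest is /p/ at distance 5.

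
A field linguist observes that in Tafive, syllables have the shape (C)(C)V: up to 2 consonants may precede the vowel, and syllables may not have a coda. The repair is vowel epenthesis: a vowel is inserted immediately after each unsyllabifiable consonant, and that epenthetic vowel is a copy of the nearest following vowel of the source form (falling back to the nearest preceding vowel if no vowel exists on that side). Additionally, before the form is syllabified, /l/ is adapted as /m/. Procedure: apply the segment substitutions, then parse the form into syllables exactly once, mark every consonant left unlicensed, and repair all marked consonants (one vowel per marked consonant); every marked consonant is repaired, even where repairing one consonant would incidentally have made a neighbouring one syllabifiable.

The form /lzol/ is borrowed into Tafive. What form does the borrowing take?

mzomo

Substitution: /l/ → /m/, giving /mzom/.
Under (C)(C)V, the unsyllabifiable consonants are /m/ (no codas are permitted; onsets may contain at most 2 consonants).
Inserting the epenthetic vowel yields /m/ → /mo/.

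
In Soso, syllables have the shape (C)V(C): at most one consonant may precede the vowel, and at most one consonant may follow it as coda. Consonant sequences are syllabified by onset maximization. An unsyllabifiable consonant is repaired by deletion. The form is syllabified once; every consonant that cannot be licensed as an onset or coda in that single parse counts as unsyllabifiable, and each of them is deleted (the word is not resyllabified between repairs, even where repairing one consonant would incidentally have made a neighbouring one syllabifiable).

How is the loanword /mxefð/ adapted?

xef

Under (C)V(C), the unsyllabifiable consonants are /m/, /ð/ (at most one coda consonant is licensed; onsets are limited to one consonant).
Deletion applies to /m/, /ð/.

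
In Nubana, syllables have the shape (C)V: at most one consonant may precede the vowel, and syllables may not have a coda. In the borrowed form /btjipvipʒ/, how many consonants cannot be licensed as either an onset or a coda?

The consonants /b/, /t/, /p/, /p/, /ʒ/ cannot be parsed into a legal (C)V syllable (no codas are permitted; onsets are limited to one consonant).

5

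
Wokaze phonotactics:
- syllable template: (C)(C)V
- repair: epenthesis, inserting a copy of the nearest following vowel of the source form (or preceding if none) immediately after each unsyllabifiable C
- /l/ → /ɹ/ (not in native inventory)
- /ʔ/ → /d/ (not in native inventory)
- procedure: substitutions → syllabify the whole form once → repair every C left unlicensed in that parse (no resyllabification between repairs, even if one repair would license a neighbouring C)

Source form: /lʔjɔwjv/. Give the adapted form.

Substitution: /l/ → /ɹ/, /ʔ/ → /d/, giving /ɹdjɔwjv/.
Under (C)(C)V, the unsyllabifiable consonants are /ɹ/, /w/, /j/, /v/ (no codas are permitted; onsets may contain at most 2 consonants).
Each unlicensed consonant becomes the onset of a new syllable: /ɹ/ → /ɹɔ/, /w/ → /wɔ/, /j/ → /jɔ/, /v/ → /vɔ/.

ɹɔdjɔwɔjɔvɔ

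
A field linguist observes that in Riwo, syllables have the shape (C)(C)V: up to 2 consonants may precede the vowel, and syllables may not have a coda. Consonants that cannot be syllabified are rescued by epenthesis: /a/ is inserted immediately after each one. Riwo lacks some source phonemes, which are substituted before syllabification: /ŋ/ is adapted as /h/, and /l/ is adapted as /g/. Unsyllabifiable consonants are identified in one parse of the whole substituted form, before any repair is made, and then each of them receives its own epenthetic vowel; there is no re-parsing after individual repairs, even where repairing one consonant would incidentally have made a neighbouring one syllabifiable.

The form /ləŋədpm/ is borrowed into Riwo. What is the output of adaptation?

Substitution: /l/ → /g/, /ŋ/ → /h/, giving /gəhədpm/.
Under (C)(C)V, the unsyllabifiable consonants are /d/, /p/, /m/ (no codas are permitted; onsets may contain at most 2 consonants).
Epenthesis after each stranded consonant: /d/ → /da/, /p/ → /pa/, /m/ → /ma/.

gəhədapama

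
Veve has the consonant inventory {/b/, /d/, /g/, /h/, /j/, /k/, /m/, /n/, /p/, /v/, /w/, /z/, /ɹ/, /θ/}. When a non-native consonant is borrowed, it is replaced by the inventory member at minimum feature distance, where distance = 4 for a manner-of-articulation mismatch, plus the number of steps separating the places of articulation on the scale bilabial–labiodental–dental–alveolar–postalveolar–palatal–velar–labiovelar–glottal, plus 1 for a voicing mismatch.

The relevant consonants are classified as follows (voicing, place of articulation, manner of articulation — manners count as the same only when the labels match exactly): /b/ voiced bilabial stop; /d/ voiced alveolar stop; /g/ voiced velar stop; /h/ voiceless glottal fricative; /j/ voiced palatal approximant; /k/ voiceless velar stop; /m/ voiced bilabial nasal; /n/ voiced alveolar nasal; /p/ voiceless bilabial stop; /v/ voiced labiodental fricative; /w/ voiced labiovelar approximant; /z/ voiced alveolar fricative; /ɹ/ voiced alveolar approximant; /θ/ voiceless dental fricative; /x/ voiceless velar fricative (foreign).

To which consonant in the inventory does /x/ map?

h

/h/ is closest: same manner (fricative), place distance 2 (velar→glottal), same voicing; total 2. Next closest is /k/ at distance 4.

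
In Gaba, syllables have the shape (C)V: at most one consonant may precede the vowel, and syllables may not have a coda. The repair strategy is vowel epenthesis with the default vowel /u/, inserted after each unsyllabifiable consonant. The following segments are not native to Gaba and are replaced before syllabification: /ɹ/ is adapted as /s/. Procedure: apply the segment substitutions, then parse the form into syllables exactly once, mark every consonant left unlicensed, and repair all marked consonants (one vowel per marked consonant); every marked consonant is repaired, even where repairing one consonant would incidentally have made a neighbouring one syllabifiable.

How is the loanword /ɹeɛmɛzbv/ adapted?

Substitution: /ɹ/ → /s/, giving /seɛmɛzbv/.
Syllabifying with onset maximization leaves /z/, /b/, /v/ stranded (no codas are permitted; onsets are limited to one consonant).
Inserting the epenthetic vowel yields /z/ → /zu/, /b/ → /bu/, /v/ → /vu/.

seɛmɛzubuvu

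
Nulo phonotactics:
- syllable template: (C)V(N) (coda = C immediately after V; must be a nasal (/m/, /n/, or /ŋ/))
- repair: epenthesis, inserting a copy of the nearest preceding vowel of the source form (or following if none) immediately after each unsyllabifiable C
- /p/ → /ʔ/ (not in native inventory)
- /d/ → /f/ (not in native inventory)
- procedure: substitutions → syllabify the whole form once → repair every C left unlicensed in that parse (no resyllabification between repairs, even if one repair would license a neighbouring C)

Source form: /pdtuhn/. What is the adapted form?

Substitution: /p/ → /ʔ/, /d/ → /f/, giving /ʔftuhn/.
Under (C)V(N), the unsyllabifiable consonants are /ʔ/, /f/, /h/, /n/ (only a nasal (/m/, /n/, or /ŋ/) is licensed in coda position; onsets are limited to one consonant).
Inserting the epenthetic vowel yields /ʔ/ → /ʔu/, /f/ → /fu/, /h/ → /hu/, /n/ → /nu/.

ʔufutuhunu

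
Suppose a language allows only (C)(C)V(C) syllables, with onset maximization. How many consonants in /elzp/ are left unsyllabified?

2

The consonants /z/, /p/ cannot be parsed into a legal (C)(C)V(C) syllable (at most one coda consonant is licensed; onsets may contain at most 2 consonants).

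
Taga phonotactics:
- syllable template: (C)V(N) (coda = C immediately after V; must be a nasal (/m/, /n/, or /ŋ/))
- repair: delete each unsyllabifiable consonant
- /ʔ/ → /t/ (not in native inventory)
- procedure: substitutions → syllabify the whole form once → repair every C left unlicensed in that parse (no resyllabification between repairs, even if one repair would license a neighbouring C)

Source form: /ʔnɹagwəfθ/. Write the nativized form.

Substitution: /ʔ/ → /t/, giving /tnɹagwəfθ/.
Under (C)V(N), the unsyllabifiable consonants are /t/, /n/, /g/, /f/, /θ/ (only a nasal (/m/, /n/, or /ŋ/) is licensed in coda position; onsets are limited to one consonant).
Each unlicensed consonant is deleted: /t/, /n/, /g/, /f/, /θ/.

ɹawə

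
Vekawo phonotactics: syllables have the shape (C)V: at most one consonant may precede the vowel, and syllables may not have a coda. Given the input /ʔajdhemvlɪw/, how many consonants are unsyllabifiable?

Under (C)V, the unsyllabifiable consonants are /j/, /d/, /m/, /v/, /w/ (no codas are permitted; onsets are limited to one consonant).

5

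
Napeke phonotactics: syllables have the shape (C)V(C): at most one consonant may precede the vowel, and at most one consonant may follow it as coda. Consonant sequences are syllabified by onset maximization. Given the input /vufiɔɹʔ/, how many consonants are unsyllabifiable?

The consonants /ʔ/ cannot be parsed into a legal (C)V(C) syllable (at most one coda consonant is licensed; onsets are limited to one consonant).

1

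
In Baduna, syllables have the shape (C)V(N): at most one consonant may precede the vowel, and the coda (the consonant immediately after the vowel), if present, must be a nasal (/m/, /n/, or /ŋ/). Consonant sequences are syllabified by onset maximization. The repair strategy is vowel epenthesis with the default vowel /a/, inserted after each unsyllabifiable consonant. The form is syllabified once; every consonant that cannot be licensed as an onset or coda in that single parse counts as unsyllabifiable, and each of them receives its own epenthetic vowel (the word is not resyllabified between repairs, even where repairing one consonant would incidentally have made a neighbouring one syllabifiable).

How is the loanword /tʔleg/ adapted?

Under (C)V(N), the unsyllabifiable consonants are /t/, /ʔ/, /g/ (only a nasal (/m/, /n/, or /ŋ/) is licensed in coda position; onsets are limited to one consonant).
Epenthesis after each stranded consonant: /t/ → /ta/, /ʔ/ → /ʔa/, /g/ → /ga/.

taʔalega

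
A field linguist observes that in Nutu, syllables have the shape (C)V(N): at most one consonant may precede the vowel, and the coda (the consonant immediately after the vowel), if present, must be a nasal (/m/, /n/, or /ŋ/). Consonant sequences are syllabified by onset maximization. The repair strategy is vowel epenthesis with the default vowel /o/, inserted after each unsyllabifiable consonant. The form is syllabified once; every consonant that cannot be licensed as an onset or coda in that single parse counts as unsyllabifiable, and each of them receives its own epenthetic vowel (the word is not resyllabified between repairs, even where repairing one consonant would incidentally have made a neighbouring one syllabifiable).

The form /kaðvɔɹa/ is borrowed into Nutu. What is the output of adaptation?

The consonants /ð/ cannot be parsed into a legal (C)V(N) syllable (only a nasal (/m/, /n/, or /ŋ/) is licensed in coda position; onsets are limited to one consonant).
Each unlicensed consonant becomes the onset of a new syllable: /ð/ → /ðo/.

kaðovɔɹa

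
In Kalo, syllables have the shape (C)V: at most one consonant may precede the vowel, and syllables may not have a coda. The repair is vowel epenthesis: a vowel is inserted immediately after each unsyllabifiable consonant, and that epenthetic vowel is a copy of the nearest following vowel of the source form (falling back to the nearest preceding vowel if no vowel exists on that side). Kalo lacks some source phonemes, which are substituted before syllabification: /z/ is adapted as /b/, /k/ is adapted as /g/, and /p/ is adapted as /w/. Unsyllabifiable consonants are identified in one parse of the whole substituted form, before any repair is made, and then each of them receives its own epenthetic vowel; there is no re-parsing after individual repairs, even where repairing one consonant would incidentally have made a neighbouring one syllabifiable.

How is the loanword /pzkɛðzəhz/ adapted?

Substitution: /p/ → /w/, /z/ → /b/, /k/ → /g/, giving /wbgɛðbəhb/.
The consonants /w/, /b/, /ð/, /h/, /b/ cannot be parsed into a legal (C)V syllable (no codas are permitted; onsets are limited to one consonant).
Inserting the epenthetic vowel yields /w/ → /wɛ/, /b/ → /bɛ/, /ð/ → /ðə/, /h/ → /hə/, /b/ → /bə/.

wɛbɛgɛðəbəhəbə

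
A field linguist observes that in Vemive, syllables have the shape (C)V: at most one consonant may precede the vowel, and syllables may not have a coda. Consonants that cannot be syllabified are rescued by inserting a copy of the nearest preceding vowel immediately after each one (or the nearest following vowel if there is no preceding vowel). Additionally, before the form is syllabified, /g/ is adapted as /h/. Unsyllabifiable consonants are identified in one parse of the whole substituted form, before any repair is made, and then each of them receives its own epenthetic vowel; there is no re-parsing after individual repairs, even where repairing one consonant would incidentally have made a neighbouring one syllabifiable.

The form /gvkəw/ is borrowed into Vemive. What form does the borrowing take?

Substitution: /g/ → /h/, giving /hvkəw/.
The consonants /h/, /v/, /w/ cannot be parsed into a legal (C)V syllable (no codas are permitted; onsets are limited to one consonant).
Inserting the epenthetic vowel yields /h/ → /hə/, /v/ → /və/, /w/ → /wə/.

həvəkəwə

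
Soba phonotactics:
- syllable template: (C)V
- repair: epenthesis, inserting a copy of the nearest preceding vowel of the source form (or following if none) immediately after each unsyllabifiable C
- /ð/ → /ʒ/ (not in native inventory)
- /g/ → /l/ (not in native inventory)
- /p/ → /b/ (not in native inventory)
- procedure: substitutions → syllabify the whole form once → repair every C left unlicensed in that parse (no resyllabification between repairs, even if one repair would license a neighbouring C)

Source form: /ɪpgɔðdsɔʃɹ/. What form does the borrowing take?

Substitution: /p/ → /b/, /g/ → /l/, /ð/ → /ʒ/, giving /ɪblɔʒdsɔʃɹ/.
The consonants /b/, /ʒ/, /d/, /ʃ/, /ɹ/ cannot be parsed into a legal (C)V syllable (no codas are permitted; onsets are limited to one consonant).
Epenthesis after each stranded consonant: /b/ → /bɪ/, /ʒ/ → /ʒɔ/, /d/ → /dɔ/, /ʃ/ → /ʃɔ/, /ɹ/ → /ɹɔ/.

ɪbɪlɔʒɔdɔsɔʃɔɹɔ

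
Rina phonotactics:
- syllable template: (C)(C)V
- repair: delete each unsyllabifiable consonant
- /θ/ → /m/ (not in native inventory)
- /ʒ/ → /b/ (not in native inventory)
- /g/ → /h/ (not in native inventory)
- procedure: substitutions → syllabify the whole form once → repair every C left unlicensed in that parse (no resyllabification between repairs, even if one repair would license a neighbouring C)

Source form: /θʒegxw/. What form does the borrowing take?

mbe

Substitution: /θ/ → /m/, /ʒ/ → /b/, /g/ → /h/, giving /mbehxw/.
Syllabifying with onset maximization leaves /h/, /x/, /w/ stranded (no codas are permitted; onsets may contain at most 2 consonants).
Deletion applies to /h/, /x/, /w/.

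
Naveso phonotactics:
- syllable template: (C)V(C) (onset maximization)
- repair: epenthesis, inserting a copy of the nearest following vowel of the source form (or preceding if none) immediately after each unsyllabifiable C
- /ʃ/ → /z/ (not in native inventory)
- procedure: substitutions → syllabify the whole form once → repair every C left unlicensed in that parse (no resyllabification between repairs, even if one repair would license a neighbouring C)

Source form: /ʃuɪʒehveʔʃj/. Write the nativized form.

Substitution: /ʃ/ → /z/, giving /zuɪʒehveʔzj/.
Under (C)V(C), the unsyllabifiable consonants are /z/, /j/ (at most one coda consonant is licensed; onsets are limited to one consonant).
Each unlicensed consonant becomes the onset of a new syllable: /z/ → /ze/, /j/ → /je/.

zuɪʒehveʔzeje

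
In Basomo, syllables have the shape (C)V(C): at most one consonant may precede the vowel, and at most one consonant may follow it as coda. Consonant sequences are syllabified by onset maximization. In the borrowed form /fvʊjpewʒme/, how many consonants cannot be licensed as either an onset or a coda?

The consonants /f/, /ʒ/ cannot be parsed into a legal (C)V(C) syllable (at most one coda consonant is licensed; onsets are limited to one consonant).

2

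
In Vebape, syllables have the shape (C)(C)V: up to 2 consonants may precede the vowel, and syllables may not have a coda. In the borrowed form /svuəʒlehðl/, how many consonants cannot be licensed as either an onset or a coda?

3

Under (C)(C)V, the unsyllabifiable consonants are /h/, /ð/, /l/ (no codas are permitted; onsets may contain at most 2 consonants).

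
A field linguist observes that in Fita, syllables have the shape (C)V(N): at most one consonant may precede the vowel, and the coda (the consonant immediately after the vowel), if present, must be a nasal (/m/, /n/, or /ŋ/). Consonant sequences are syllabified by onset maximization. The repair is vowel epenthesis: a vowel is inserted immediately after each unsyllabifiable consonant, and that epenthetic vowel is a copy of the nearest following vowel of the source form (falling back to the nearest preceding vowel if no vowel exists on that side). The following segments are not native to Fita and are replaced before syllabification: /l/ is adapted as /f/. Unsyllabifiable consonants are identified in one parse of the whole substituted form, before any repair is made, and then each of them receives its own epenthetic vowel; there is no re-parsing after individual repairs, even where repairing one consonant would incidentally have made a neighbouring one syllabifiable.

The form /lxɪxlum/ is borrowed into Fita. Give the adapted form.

Substitution: /l/ → /f/, giving /fxɪxfum/.
Syllabifying with onset maximization leaves /f/, /x/ stranded (only a nasal (/m/, /n/, or /ŋ/) is licensed in coda position; onsets are limited to one consonant).
Each unlicensed consonant becomes the onset of a new syllable: /f/ → /fɪ/, /x/ → /xu/.

fɪxɪxufum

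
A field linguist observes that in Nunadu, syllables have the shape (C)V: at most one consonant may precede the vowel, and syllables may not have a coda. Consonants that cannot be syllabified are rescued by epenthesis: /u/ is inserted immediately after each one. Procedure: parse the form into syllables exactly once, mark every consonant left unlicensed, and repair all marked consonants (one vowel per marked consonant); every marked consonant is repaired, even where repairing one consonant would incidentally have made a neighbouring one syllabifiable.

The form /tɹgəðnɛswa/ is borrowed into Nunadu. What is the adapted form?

The consonants /t/, /ɹ/, /ð/, /s/ cannot be parsed into a legal (C)V syllable (no codas are permitted; onsets are limited to one consonant).
Inserting the epenthetic vowel yields /t/ → /tu/, /ɹ/ → /ɹu/, /ð/ → /ðu/, /s/ → /su/.

tuɹugəðunɛsuwa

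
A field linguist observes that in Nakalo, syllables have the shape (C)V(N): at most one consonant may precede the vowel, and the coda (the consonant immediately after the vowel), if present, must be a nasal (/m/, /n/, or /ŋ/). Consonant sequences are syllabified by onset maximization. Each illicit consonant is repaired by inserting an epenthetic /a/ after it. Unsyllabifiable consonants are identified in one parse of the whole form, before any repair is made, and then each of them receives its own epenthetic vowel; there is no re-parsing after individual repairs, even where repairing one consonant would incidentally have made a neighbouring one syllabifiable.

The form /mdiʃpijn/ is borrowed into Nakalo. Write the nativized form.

Syllabifying with onset maximization leaves /m/, /ʃ/, /j/, /n/ stranded (only a nasal (/m/, /n/, or /ŋ/) is licensed in coda position; onsets are limited to one consonant).
Epenthesis after each stranded consonant: /m/ → /ma/, /ʃ/ → /ʃa/, /j/ → /ja/, /n/ → /na/.

madiʃapijana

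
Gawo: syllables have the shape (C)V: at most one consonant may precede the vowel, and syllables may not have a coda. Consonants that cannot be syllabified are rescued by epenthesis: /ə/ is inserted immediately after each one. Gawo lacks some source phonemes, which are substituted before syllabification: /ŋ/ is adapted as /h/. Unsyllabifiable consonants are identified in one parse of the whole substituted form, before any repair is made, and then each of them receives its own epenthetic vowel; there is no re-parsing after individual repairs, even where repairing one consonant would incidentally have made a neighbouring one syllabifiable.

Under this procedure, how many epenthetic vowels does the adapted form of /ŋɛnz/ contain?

After substitution the input is /hɛnz/.
The unsyllabifiable consonants are /n/, /z/; each receives one epenthetic vowel.

2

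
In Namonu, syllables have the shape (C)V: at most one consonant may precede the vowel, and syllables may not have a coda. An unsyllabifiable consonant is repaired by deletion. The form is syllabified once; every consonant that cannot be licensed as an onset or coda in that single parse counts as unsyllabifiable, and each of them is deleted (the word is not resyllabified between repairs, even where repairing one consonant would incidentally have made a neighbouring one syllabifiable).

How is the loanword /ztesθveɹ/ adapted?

Under (C)V, the unsyllabifiable consonants are /z/, /s/, /θ/, /ɹ/ (no codas are permitted; onsets are limited to one consonant).
Deleting the stranded consonants removes /z/, /s/, /θ/, /ɹ/.

teve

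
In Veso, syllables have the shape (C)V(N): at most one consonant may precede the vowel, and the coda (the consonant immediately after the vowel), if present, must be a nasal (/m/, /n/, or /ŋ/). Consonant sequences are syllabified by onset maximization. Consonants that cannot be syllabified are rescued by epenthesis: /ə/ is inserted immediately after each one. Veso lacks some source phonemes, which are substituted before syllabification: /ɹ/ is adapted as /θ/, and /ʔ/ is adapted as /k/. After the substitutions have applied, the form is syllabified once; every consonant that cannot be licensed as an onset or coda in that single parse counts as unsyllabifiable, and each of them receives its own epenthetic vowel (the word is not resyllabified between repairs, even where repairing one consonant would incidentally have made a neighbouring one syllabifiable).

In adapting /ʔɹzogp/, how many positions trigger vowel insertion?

After substitution the input is /kθzogp/.
The unsyllabifiable consonants are /k/, /θ/, /g/, /p/; each receives one epenthetic vowel.

4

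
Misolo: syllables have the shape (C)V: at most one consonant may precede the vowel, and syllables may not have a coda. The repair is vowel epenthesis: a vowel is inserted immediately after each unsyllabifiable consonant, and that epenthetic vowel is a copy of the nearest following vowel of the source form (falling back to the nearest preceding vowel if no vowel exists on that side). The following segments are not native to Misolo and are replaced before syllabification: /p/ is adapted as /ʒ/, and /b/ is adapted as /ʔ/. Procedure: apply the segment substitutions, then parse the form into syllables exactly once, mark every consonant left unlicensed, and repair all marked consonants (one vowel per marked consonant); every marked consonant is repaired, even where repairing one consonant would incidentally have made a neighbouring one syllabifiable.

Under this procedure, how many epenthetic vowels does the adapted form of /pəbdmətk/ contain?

After substitution the input is /ʒəʔdmətk/.
The unsyllabifiable consonants are /ʔ/, /d/, /t/, /k/; each receives one epenthetic vowel.

4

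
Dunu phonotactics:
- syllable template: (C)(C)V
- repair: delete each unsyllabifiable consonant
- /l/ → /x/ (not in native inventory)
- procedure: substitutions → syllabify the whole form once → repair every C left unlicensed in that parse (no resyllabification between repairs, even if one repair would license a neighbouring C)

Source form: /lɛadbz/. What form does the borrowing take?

xɛa

Substitution: /l/ → /x/, giving /xɛadbz/.
Syllabifying with onset maximization leaves /d/, /b/, /z/ stranded (no codas are permitted; onsets may contain at most 2 consonants).
Each unlicensed consonant is deleted: /d/, /b/, /z/.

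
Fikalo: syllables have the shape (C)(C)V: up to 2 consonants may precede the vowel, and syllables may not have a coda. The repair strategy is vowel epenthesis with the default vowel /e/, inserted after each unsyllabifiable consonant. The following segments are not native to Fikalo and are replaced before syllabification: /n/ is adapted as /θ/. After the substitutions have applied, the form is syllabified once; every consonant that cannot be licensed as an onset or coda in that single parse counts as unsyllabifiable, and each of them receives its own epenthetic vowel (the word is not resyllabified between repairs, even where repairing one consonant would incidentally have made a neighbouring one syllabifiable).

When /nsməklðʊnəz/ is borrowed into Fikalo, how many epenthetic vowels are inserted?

After substitution the input is /θsməklðʊθəz/.
The unsyllabifiable consonants are /θ/, /k/, /z/; each receives one epenthetic vowel.

3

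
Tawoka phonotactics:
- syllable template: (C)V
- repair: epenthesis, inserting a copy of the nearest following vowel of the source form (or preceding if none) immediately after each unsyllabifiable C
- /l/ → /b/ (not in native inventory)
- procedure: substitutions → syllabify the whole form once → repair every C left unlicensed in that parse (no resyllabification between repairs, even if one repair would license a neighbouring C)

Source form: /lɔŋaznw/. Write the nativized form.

Substitution: /l/ → /b/, giving /bɔŋaznw/.
Under (C)V, the unsyllabifiable consonants are /z/, /n/, /w/ (no codas are permitted; onsets are limited to one consonant).
Each unlicensed consonant becomes the onset of a new syllable: /z/ → /za/, /n/ → /na/, /w/ → /wa/.

bɔŋazanawa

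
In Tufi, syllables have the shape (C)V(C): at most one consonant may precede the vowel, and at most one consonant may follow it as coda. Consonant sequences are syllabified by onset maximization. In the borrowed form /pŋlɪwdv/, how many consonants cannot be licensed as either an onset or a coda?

4

The consonants /p/, /ŋ/, /d/, /v/ cannot be parsed into a legal (C)V(C) syllable (at most one coda consonant is licensed; onsets are limited to one consonant).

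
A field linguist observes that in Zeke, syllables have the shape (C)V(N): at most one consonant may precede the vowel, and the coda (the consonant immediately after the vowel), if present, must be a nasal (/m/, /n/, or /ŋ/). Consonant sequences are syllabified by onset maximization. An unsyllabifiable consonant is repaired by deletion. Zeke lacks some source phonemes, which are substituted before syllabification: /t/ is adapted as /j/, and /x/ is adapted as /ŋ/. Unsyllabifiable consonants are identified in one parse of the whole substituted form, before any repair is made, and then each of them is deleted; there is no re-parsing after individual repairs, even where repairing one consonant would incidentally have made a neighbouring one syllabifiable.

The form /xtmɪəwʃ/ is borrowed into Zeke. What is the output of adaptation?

Substitution: /x/ → /ŋ/, /t/ → /j/, giving /ŋjmɪəwʃ/.
The consonants /ŋ/, /j/, /w/, /ʃ/ cannot be parsed into a legal (C)V(N) syllable (only a nasal (/m/, /n/, or /ŋ/) is licensed in coda position; onsets are limited to one consonant).
Deletion applies to /ŋ/, /j/, /w/, /ʃ/.

mɪə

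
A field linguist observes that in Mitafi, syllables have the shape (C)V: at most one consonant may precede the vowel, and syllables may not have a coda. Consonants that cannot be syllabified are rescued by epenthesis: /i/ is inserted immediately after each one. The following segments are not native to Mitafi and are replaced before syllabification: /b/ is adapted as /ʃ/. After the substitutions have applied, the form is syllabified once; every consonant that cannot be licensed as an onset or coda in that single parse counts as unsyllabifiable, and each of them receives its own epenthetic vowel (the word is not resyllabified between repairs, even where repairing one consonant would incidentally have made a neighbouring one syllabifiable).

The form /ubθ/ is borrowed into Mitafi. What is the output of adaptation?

Substitution: /b/ → /ʃ/, giving /uʃθ/.
Under (C)V, the unsyllabifiable consonants are /ʃ/, /θ/ (no codas are permitted; onsets are limited to one consonant).
Inserting the epenthetic vowel yields /ʃ/ → /ʃi/, /θ/ → /θi/.

uʃiθi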